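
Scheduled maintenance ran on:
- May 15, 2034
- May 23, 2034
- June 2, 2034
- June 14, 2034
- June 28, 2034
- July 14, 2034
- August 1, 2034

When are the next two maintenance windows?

Gaps: 8, 10, 12, 14, 16, 18 days — each gap is 2 larger than the previous one.
Next gap: 20 days. August 1, 2034 + 20 days = August 21, 2034.
Next gap: 22 days. August 21, 2034 + 22 days = September 12, 2034.

August 21, 2034; September 12, 2034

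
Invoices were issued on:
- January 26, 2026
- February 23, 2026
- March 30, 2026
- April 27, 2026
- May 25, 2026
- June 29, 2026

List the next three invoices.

July 27, 2026; August 31, 2026; September 28, 2026

Every date is a Monday; gaps 28, 35, 28, 28, 35 days.
Each is the last Monday of its month (at least one falls on the 29th or later, ruling out '4th Monday').
July 2026 ends with Monday July 27, 2026.
August 2026 ends with Monday August 31, 2026.
Last Monday of September 2026: September 28, 2026.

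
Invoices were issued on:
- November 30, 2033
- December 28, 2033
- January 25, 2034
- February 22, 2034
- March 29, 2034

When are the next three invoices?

All Wednesdays; the gaps (28, 28, 28, 35) vary with month length.
This is the last Wednesday of each month.
Last Wednesday of April 2034: April 26, 2034.
May 2034 ends with Wednesday May 31, 2034.
Last Wednesday of June 2034: June 28, 2034.

April 26, 2034; May 31, 2034; June 28, 2034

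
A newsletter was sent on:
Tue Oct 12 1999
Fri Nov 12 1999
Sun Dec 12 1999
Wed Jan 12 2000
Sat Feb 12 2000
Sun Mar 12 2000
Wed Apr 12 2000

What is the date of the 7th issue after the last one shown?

Sun Nov 12 2000

Each date is the 12th; the gaps (31, 30, 31, 31, 29, 31) track the month lengths.
The rule is the 12th of each month.
Next: May 2000 → Fri May 12 2000.
Next: June 2000 → Mon Jun 12 2000.
July 2000: Wed Jul 12 2000.
August 2000: Sat Aug 12 2000.
September 2000: Tue Sep 12 2000.
October 2000: Thu Oct 12 2000.
Next: November 2000 → Sun Nov 12 2000.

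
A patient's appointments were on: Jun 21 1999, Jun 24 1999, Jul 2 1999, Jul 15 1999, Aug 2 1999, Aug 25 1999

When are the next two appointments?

Sep 22 1999, Oct 25 1999

Intervals are 3, 8, 13, 18, 23 days — an arithmetic progression with common difference 5.
Next gap: 28 days. Aug 25 1999 + 28 days = Sep 22 1999.
Next gap: 33 days. Sep 22 1999 + 33 days = Oct 25 1999.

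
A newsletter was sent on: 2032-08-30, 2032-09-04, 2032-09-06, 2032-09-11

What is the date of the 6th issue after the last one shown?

2032-10-02

Every event lands on a Monday or Saturday (gaps cycle 5, 2, 5).
So the schedule is: every Monday and Saturday.
Next Monday: 2032-09-13.
The following Saturday is 2032-09-18.
The following Monday is 2032-09-20.
Next Saturday: 2032-09-25.
Next Monday: 2032-09-27.
The following Saturday is 2032-10-02.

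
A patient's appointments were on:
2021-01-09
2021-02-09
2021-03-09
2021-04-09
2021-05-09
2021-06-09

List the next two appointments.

Gaps: 31, 28, 31, 30, 31 days — not constant. Every event is on the 9th of the month.
Pattern: the 9th of each month.
Next: July 2021 → 2021-07-09.
August 2021: 2021-08-09.

2021-07-09, 2021-08-09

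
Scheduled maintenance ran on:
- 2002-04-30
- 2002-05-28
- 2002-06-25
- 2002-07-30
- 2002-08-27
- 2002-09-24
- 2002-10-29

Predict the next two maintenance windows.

2002-11-26, 2002-12-31

All Tuesdays; the gaps (28, 28, 35, 28, 28, 35) vary with month length.
This is the last Tuesday of each month.
November 2002 ends with Tuesday 2002-11-26.
Last Tuesday of December 2002: 2002-12-31.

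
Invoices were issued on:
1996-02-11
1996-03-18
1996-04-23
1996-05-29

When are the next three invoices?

1996-07-04, 1996-08-09, 1996-09-14

Gaps between consecutive events: 36, 36, 36 days — a constant 36-day interval.
1996-05-29 + 36 days = 1996-07-04.
1996-07-04 + 36 days = 1996-08-09.
1996-08-09 + 36 days = 1996-09-14.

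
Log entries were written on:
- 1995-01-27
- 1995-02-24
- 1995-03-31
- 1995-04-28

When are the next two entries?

1995-05-26, 1995-06-30

These are Fridays with 28, 35, 28-day gaps.
Each is the final Friday of its month — 1995-03-31 is past the 28th, so '4th Friday' doesn't fit.
Last Friday of May 1995: 1995-05-26.
June 1995 ends with Friday 1995-06-30.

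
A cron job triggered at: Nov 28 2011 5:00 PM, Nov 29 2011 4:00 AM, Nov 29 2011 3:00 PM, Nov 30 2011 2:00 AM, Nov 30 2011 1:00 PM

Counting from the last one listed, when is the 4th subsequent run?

The interval is a steady 11 hours (11, 11, 11, 11).
Nov 30 2011 1:00 PM + 11 h = Dec 1 2011 12:00 AM.
Dec 1 2011 12:00 AM + 11 h = Dec 1 2011 11:00 AM.
Dec 1 2011 11:00 AM + 11 h = Dec 1 2011 10:00 PM.
Dec 1 2011 10:00 PM + 11 h = Dec 2 2011 9:00 AM.

Dec 2 2011 9:00 AM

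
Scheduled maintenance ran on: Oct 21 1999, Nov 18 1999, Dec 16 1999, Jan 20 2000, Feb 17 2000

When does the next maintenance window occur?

Mar 16 2000

All dates are Thursdays, 28, 28, 35, 28 days apart.
Specifically, the 3rd Thursday of each month.
3rd Thursday of March 2000: Mar 16 2000.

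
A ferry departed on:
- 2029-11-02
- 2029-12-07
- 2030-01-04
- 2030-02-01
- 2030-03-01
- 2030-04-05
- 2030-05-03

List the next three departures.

Gaps: 35, 28, 28, 28, 35, 28 days — a mix of 28 and 35. Every date is a Friday.
Each is the 1st Friday of its month.
June 2030 — 1st Friday is 2030-06-07.
July 2030 — 1st Friday is 2030-07-05.
1st Friday of August 2030: 2030-08-02.

2030-06-07, 2030-07-05, 2030-08-02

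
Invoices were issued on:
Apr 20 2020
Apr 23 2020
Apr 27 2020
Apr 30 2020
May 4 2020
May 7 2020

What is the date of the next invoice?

Every event lands on a Monday or Thursday (gaps cycle 3, 4, 3, 4, 3).
So the schedule is: every Monday and Thursday.
Next Monday: May 11 2020.

May 11 2020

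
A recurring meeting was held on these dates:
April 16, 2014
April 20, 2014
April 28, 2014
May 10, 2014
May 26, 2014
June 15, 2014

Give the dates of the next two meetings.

July 9, 2014; August 6, 2014

Gaps: 4, 8, 12, 16, 20 days — each gap is 4 larger than the previous one.
Next gap: 24 days. June 15, 2014 + 24 days = July 9, 2014.
Next gap: 28 days. July 9, 2014 + 28 days = August 6, 2014.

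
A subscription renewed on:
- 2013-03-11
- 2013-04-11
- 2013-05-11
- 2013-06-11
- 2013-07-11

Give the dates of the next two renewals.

2013-08-11, 2013-09-11

Each date is the 11th; the gaps (31, 30, 31, 30) track the month lengths.
The rule is the 11th of each month.
August 2013: 2013-08-11.
Next: September 2013 → 2013-09-11.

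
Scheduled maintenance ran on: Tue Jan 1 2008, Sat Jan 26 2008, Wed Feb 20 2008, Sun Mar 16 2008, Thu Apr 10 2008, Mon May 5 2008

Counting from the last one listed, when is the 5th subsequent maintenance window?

Sun Sep 7 2008

The spacing is 25, 25, 25, 25, 25 days — always 25 days.
Mon May 5 2008 + 25 days = Fri May 30 2008.
Fri May 30 2008 + 25 days = Tue Jun 24 2008.
Tue Jun 24 2008 + 25 days = Sat Jul 19 2008.
Sat Jul 19 2008 + 25 days = Wed Aug 13 2008.
Wed Aug 13 2008 + 25 days = Sun Sep 7 2008.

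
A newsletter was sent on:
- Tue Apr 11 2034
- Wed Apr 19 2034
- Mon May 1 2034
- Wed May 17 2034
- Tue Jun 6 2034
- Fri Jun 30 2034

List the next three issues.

Fri Jul 28 2034, Tue Aug 29 2034, Wed Oct 4 2034

Gaps: 8, 12, 16, 20, 24 days — each gap is 4 larger than the previous one.
Next gap: 28 days. Fri Jun 30 2034 + 28 days = Fri Jul 28 2034.
Next gap: 32 days. Fri Jul 28 2034 + 32 days = Tue Aug 29 2034.
Next gap: 36 days. Tue Aug 29 2034 + 36 days = Wed Oct 4 2034.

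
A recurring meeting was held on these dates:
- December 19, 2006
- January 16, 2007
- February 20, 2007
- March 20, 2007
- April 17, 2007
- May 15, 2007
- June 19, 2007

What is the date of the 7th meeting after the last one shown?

Gaps: 28, 35, 28, 28, 28, 35 days — a mix of 28 and 35. Every date is a Tuesday.
Each is the 3rd Tuesday of its month.
July 2007 — 3rd Tuesday is July 17, 2007.
3rd Tuesday of August 2007: August 21, 2007.
September 2007 — 3rd Tuesday is September 18, 2007.
3rd Tuesday of October 2007: October 16, 2007.
3rd Tuesday of November 2007: November 20, 2007.
December 2007 — 3rd Tuesday is December 18, 2007.
3rd Tuesday of January 2008: January 15, 2008.

January 15, 2008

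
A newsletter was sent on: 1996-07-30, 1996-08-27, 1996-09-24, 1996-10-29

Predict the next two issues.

1996-11-26, 1996-12-31

These are Tuesdays with 28, 28, 35-day gaps.
Each is the final Tuesday of its month — 1996-07-30 is past the 28th, so '4th Tuesday' doesn't fit.
Last Tuesday of November 1996: 1996-11-26.
December 1996 ends with Tuesday 1996-12-31.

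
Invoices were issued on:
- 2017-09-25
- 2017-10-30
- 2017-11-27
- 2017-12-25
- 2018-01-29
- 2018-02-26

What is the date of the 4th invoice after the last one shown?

All Mondays; the gaps (35, 28, 28, 35, 28) vary with month length.
This is the last Monday of each month.
March 2018 ends with Monday 2018-03-26.
Last Monday of April 2018: 2018-04-30.
Last Monday of May 2018: 2018-05-28.
June 2018 ends with Monday 2018-06-25.

2018-06-25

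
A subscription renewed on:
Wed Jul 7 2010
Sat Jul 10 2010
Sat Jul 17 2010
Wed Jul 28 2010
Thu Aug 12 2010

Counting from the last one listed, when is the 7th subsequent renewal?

Thu Mar 17 2011

The spacing grows by 4 each time: 3, 7, 11, 15 days.
Next gap: 19 days. Thu Aug 12 2010 + 19 days = Tue Aug 31 2010.
Next gap: 23 days. Tue Aug 31 2010 + 23 days = Thu Sep 23 2010.
Next gap: 27 days. Thu Sep 23 2010 + 27 days = Wed Oct 20 2010.
Next gap: 31 days. Wed Oct 20 2010 + 31 days = Sat Nov 20 2010.
Next gap: 35 days. Sat Nov 20 2010 + 35 days = Sat Dec 25 2010.
Next gap: 39 days. Sat Dec 25 2010 + 39 days = Wed Feb 2 2011.
Next gap: 43 days. Wed Feb 2 2011 + 43 days = Thu Mar 17 2011.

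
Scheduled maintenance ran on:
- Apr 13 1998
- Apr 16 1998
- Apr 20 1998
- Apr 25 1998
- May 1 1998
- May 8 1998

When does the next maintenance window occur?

The spacing grows by 1 each time: 3, 4, 5, 6, 7 days.
Next gap: 8 days. May 8 1998 + 8 days = May 16 1998.

May 16 1998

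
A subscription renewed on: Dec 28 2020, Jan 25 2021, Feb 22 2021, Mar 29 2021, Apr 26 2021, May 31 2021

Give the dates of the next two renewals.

All Mondays; the gaps (28, 28, 35, 28, 35) vary with month length.
This is the last Monday of each month.
June 2021 ends with Monday Jun 28 2021.
July 2021 ends with Monday Jul 26 2021.

Jun 28 2021, Jul 26 2021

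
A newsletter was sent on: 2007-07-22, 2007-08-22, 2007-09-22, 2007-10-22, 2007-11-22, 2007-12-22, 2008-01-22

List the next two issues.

The day-of-month is always 22 (31, 31, 30, 31, 30, 31 days between events).
So this recurs on the 22nd of each month.
February 2008: 2008-02-22.
Next: March 2008 → 2008-03-22.

2008-02-22, 2008-03-22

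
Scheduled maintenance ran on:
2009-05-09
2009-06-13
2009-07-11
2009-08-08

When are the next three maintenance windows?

Gaps: 35, 28, 28 days — a mix of 28 and 35. Every date is a Saturday.
Each is the 2nd Saturday of its month.
September 2009 — 2nd Saturday is 2009-09-12.
October 2009 — 2nd Saturday is 2009-10-10.
2nd Saturday of November 2009: 2009-11-14.

2009-09-12, 2009-10-10, 2009-11-14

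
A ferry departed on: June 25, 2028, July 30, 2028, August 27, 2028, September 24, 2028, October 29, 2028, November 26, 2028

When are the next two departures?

Every date is a Sunday; gaps 35, 28, 28, 35, 28 days.
Each is the last Sunday of its month (at least one falls on the 29th or later, ruling out '4th Sunday').
Last Sunday of December 2028: December 31, 2028.
January 2029 ends with Sunday January 28, 2029.

December 31, 2028; January 28, 2029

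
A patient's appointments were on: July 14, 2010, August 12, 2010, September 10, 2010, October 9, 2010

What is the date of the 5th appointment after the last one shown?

March 3, 2011

The spacing is 29, 29, 29 days — always 29 days.
October 9, 2010 + 29 days = November 7, 2010.
November 7, 2010 + 29 days = December 6, 2010.
December 6, 2010 + 29 days = January 4, 2011.
January 4, 2011 + 29 days = February 2, 2011.
February 2, 2011 + 29 days = March 3, 2011.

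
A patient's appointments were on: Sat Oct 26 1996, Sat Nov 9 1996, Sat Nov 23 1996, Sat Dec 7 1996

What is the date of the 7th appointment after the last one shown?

Sat Mar 15 1997

The spacing is 14, 14, 14 days — always 14 days.
Sat Dec 7 1996 + 14 days = Sat Dec 21 1996.
Sat Dec 21 1996 + 14 days = Sat Jan 4 1997.
Sat Jan 4 1997 + 14 days = Sat Jan 18 1997.
Sat Jan 18 1997 + 14 days = Sat Feb 1 1997.
Sat Feb 1 1997 + 14 days = Sat Feb 15 1997.
Sat Feb 15 1997 + 14 days = Sat Mar 1 1997.
Sat Mar 1 1997 + 14 days = Sat Mar 15 1997.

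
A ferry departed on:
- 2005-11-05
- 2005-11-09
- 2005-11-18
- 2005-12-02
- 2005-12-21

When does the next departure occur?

2006-01-14

Intervals are 4, 9, 14, 19 days — an arithmetic progression with common difference 5.
Next gap: 24 days. 2005-12-21 + 24 days = 2006-01-14.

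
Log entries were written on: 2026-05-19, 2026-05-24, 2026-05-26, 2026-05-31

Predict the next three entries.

Every event lands on a Tuesday or Sunday (gaps cycle 5, 2, 5).
So the schedule is: every Tuesday and Sunday.
Next Tuesday: 2026-06-02.
The following Sunday is 2026-06-07.
The following Tuesday is 2026-06-09.

2026-06-02, 2026-06-07, 2026-06-09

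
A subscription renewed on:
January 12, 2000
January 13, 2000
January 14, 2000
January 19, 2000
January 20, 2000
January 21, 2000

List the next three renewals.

January 26, 2000; January 27, 2000; January 28, 2000

Every event lands on a Wednesday or Thursday or Friday (gaps cycle 1, 1, 5, 1, 1).
So the schedule is: every Wednesday, Thursday and Friday.
The following Wednesday is January 26, 2000.
The following Thursday is January 27, 2000.
Next Friday: January 28, 2000.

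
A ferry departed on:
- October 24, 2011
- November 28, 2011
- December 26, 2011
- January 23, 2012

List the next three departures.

These are Mondays at 28- or 35-day spacing (35, 28, 28).
The pattern: 4th Monday of the month.
4th Monday of February 2012: February 27, 2012.
March 2012 — 4th Monday is March 26, 2012.
April 2012 — 4th Monday is April 23, 2012.

February 27, 2012; March 26, 2012; April 23, 2012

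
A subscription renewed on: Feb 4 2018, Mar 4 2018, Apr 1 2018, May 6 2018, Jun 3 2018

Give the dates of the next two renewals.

Jul 1 2018, Aug 5 2018

These are Sundays at 28- or 35-day spacing (28, 28, 35, 28).
The pattern: 1st Sunday of the month.
July 2018 — 1st Sunday is Jul 1 2018.
1st Sunday of August 2018: Aug 5 2018.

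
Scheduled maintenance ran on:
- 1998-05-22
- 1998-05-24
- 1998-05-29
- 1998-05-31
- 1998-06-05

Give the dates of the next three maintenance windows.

Every event lands on a Friday or Sunday (gaps cycle 2, 5, 2, 5).
So the schedule is: every Friday and Sunday.
The following Sunday is 1998-06-07.
Next Friday: 1998-06-12.
Next Sunday: 1998-06-14.

1998-06-07, 1998-06-12, 1998-06-14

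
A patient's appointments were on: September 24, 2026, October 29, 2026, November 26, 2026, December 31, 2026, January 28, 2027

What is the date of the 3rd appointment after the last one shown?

April 29, 2027

All Thursdays; the gaps (35, 28, 35, 28) vary with month length.
This is the last Thursday of each month.
February 2027 ends with Thursday February 25, 2027.
March 2027 ends with Thursday March 25, 2027.
April 2027 ends with Thursday April 29, 2027.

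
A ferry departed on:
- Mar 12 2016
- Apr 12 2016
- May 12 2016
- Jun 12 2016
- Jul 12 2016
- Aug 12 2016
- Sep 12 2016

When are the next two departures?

Each date is the 12th; the gaps (31, 30, 31, 30, 31, 31) track the month lengths.
The rule is the 12th of each month.
October 2016: Oct 12 2016.
November 2016: Nov 12 2016.

Oct 12 2016, Nov 12 2016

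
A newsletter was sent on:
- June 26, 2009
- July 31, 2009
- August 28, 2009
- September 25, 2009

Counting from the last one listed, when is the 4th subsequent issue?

January 29, 2010

All Fridays; the gaps (35, 28, 28) vary with month length.
This is the last Friday of each month.
Last Friday of October 2009: October 30, 2009.
Last Friday of November 2009: November 27, 2009.
Last Friday of December 2009: December 25, 2009.
Last Friday of January 2010: January 29, 2010.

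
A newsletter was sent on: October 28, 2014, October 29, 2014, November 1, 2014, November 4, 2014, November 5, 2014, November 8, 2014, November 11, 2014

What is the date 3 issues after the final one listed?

Every event lands on a Tuesday or Wednesday or Saturday (gaps cycle 1, 3, 3, 1, 3, 3).
So the schedule is: every Tuesday, Wednesday and Saturday.
Next Wednesday: November 12, 2014.
Next Saturday: November 15, 2014.
The following Tuesday is November 18, 2014.

November 18, 2014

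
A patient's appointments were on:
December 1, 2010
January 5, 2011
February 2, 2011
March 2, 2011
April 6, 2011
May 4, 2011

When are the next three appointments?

These are Wednesdays at 28- or 35-day spacing (35, 28, 28, 35, 28).
The pattern: 1st Wednesday of the month.
1st Wednesday of June 2011: June 1, 2011.
July 2011 — 1st Wednesday is July 6, 2011.
1st Wednesday of August 2011: August 3, 2011.

June 1, 2011; July 6, 2011; August 3, 2011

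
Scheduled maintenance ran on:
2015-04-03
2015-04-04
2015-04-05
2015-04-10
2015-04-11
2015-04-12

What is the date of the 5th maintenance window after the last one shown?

Every event lands on a Friday or Saturday or Sunday (gaps cycle 1, 1, 5, 1, 1).
So the schedule is: every Friday, Saturday and Sunday.
The following Friday is 2015-04-17.
The following Saturday is 2015-04-18.
The following Sunday is 2015-04-19.
The following Friday is 2015-04-24.
The following Saturday is 2015-04-25.

2015-04-25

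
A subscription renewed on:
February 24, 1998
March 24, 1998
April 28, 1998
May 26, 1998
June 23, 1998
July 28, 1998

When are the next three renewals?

August 25, 1998; September 22, 1998; October 27, 1998

All dates are Tuesdays, 28, 35, 28, 28, 35 days apart.
Specifically, the 4th Tuesday of each month.
August 1998 — 4th Tuesday is August 25, 1998.
4th Tuesday of September 1998: September 22, 1998.
4th Tuesday of October 1998: October 27, 1998.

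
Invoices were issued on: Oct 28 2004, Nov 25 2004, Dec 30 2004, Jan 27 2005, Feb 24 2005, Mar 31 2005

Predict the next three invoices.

All Thursdays; the gaps (28, 35, 28, 28, 35) vary with month length.
This is the last Thursday of each month.
Last Thursday of April 2005: Apr 28 2005.
Last Thursday of May 2005: May 26 2005.
June 2005 ends with Thursday Jun 30 2005.

Apr 28 2005, May 26 2005, Jun 30 2005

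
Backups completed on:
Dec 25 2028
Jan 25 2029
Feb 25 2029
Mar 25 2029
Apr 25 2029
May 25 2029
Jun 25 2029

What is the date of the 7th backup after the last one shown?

Jan 25 2030

Gaps: 31, 31, 28, 31, 30, 31 days — not constant. Every event is on the 25th of the month.
Pattern: the 25th of each month.
July 2029: Jul 25 2029.
Next: August 2029 → Aug 25 2029.
Next: September 2029 → Sep 25 2029.
October 2029: Oct 25 2029.
November 2029: Nov 25 2029.
Next: December 2029 → Dec 25 2029.
Next: January 2030 → Jan 25 2030.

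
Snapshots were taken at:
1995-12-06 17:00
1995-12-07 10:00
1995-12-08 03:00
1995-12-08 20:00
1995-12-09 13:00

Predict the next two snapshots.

The interval is a steady 17 hours (17, 17, 17, 17).
1995-12-09 13:00 + 17 h = 1995-12-10 06:00.
1995-12-10 06:00 + 17 h = 1995-12-10 23:00.

1995-12-10 06:00, 1995-12-10 23:00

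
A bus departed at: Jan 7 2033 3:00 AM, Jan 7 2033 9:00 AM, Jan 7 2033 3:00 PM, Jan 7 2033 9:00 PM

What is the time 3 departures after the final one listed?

Jan 8 2033 3:00 PM

The interval is a steady 6 hours (6, 6, 6).
Jan 7 2033 9:00 PM + 6 h = Jan 8 2033 3:00 AM.
Jan 8 2033 3:00 AM + 6 h = Jan 8 2033 9:00 AM.
Jan 8 2033 9:00 AM + 6 h = Jan 8 2033 3:00 PM.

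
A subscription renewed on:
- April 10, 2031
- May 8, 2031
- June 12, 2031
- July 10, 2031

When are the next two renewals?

August 14, 2031; September 11, 2031

Gaps: 28, 35, 28 days — a mix of 28 and 35. Every date is a Thursday.
Each is the 2nd Thursday of its month.
August 2031 — 2nd Thursday is August 14, 2031.
2nd Thursday of September 2031: September 11, 2031.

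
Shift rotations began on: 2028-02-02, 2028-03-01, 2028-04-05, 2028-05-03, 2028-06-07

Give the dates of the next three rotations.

2028-07-05, 2028-08-02, 2028-09-06

Gaps: 28, 35, 28, 35 days — a mix of 28 and 35. Every date is a Wednesday.
Each is the 1st Wednesday of its month.
1st Wednesday of July 2028: 2028-07-05.
1st Wednesday of August 2028: 2028-08-02.
September 2028 — 1st Wednesday is 2028-09-06.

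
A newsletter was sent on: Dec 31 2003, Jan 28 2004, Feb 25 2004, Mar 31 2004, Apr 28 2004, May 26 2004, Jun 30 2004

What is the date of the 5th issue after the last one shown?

These are Wednesdays with 28, 28, 35, 28, 28, 35-day gaps.
Each is the final Wednesday of its month — Dec 31 2003 is past the 28th, so '4th Wednesday' doesn't fit.
Last Wednesday of July 2004: Jul 28 2004.
Last Wednesday of August 2004: Aug 25 2004.
Last Wednesday of September 2004: Sep 29 2004.
Last Wednesday of October 2004: Oct 27 2004.
November 2004 ends with Wednesday Nov 24 2004.

Nov 24 2004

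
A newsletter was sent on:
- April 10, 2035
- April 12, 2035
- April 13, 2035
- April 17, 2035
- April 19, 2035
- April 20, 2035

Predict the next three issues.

April 24, 2035; April 26, 2035; April 27, 2035

The gap pattern 2, 1, 4, 2, 1 repeats every 3 events.
These are the Tuesdays, Thursdays and Fridays of each week.
The following Tuesday is April 24, 2035.
The following Thursday is April 26, 2035.
Next Friday: April 27, 2035.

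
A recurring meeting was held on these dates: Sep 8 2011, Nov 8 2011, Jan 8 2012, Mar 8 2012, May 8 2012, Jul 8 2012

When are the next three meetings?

Sep 8 2012, Nov 8 2012, Jan 8 2013

Each date is the 8th; the gaps (61, 61, 60, 61, 61) track the month lengths.
The rule is the 8th of every 2 months.
September 2012: Sep 8 2012.
Next: November 2012 → Nov 8 2012.
Next: January 2013 → Jan 8 2013.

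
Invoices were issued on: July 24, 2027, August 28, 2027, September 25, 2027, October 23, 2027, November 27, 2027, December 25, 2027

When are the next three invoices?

These are Saturdays at 28- or 35-day spacing (35, 28, 28, 35, 28).
The pattern: 4th Saturday of the month.
4th Saturday of January 2028: January 22, 2028.
February 2028 — 4th Saturday is February 26, 2028.
March 2028 — 4th Saturday is March 25, 2028.

January 22, 2028; February 26, 2028; March 25, 2028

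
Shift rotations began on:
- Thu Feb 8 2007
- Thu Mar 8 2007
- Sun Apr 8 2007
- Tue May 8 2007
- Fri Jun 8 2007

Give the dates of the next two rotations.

Sun Jul 8 2007, Wed Aug 8 2007

The day-of-month is always 8 (28, 31, 30, 31 days between events).
So this recurs on the 8th of each month.
July 2007: Sun Jul 8 2007.
Next: August 2007 → Wed Aug 8 2007.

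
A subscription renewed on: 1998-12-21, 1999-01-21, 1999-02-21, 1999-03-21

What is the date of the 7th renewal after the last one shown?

1999-10-21

Each date is the 21st; the gaps (31, 31, 28) track the month lengths.
The rule is the 21st of each month.
April 1999: 1999-04-21.
Next: May 1999 → 1999-05-21.
Next: June 1999 → 1999-06-21.
July 1999: 1999-07-21.
August 1999: 1999-08-21.
Next: September 1999 → 1999-09-21.
October 1999: 1999-10-21.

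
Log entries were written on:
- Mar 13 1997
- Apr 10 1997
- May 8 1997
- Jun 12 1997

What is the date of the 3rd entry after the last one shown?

Sep 11 1997

These are Thursdays at 28- or 35-day spacing (28, 28, 35).
The pattern: 2nd Thursday of the month.
2nd Thursday of July 1997: Jul 10 1997.
2nd Thursday of August 1997: Aug 14 1997.
2nd Thursday of September 1997: Sep 11 1997.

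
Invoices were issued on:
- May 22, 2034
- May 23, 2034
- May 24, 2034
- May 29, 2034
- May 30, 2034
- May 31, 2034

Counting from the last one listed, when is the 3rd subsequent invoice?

June 7, 2034

Every event lands on a Monday or Tuesday or Wednesday (gaps cycle 1, 1, 5, 1, 1).
So the schedule is: every Monday, Tuesday and Wednesday.
The following Monday is June 5, 2034.
The following Tuesday is June 6, 2034.
Next Wednesday: June 7, 2034.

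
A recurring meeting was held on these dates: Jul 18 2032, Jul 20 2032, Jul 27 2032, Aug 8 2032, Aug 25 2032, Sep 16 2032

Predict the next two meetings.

Oct 13 2032, Nov 14 2032

Gaps: 2, 7, 12, 17, 22 days — each gap is 5 larger than the previous one.
Next gap: 27 days. Sep 16 2032 + 27 days = Oct 13 2032.
Next gap: 32 days. Oct 13 2032 + 32 days = Nov 14 2032.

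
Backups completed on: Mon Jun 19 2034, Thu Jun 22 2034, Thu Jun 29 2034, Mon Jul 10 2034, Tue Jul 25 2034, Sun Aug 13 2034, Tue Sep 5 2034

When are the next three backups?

Mon Oct 2 2034, Thu Nov 2 2034, Thu Dec 7 2034

The spacing grows by 4 each time: 3, 7, 11, 15, 19, 23 days.
Next gap: 27 days. Tue Sep 5 2034 + 27 days = Mon Oct 2 2034.
Next gap: 31 days. Mon Oct 2 2034 + 31 days = Thu Nov 2 2034.
Next gap: 35 days. Thu Nov 2 2034 + 35 days = Thu Dec 7 2034.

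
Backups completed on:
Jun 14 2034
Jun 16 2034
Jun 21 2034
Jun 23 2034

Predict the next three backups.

Jun 28 2034, Jun 30 2034, Jul 5 2034

Every event lands on a Wednesday or Friday (gaps cycle 2, 5, 2).
So the schedule is: every Wednesday and Friday.
Next Wednesday: Jun 28 2034.
Next Friday: Jun 30 2034.
The following Wednesday is Jul 5 2034.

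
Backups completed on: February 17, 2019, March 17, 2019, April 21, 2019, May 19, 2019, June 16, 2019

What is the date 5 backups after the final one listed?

Gaps: 28, 35, 28, 28 days — a mix of 28 and 35. Every date is a Sunday.
Each is the 3rd Sunday of its month.
July 2019 — 3rd Sunday is July 21, 2019.
3rd Sunday of August 2019: August 18, 2019.
September 2019 — 3rd Sunday is September 15, 2019.
October 2019 — 3rd Sunday is October 20, 2019.
3rd Sunday of November 2019: November 17, 2019.

November 17, 2019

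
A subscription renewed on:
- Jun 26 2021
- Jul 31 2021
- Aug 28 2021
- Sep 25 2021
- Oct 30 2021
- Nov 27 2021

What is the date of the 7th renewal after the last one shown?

All Saturdays; the gaps (35, 28, 28, 35, 28) vary with month length.
This is the last Saturday of each month.
December 2021 ends with Saturday Dec 25 2021.
Last Saturday of January 2022: Jan 29 2022.
Last Saturday of February 2022: Feb 26 2022.
March 2022 ends with Saturday Mar 26 2022.
April 2022 ends with Saturday Apr 30 2022.
Last Saturday of May 2022: May 28 2022.
Last Saturday of June 2022: Jun 25 2022.

Jun 25 2022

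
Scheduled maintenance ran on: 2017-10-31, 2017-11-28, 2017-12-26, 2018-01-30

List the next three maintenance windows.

2018-02-27, 2018-03-27, 2018-04-24

All Tuesdays; the gaps (28, 28, 35) vary with month length.
This is the last Tuesday of each month.
February 2018 ends with Tuesday 2018-02-27.
Last Tuesday of March 2018: 2018-03-27.
Last Tuesday of April 2018: 2018-04-24.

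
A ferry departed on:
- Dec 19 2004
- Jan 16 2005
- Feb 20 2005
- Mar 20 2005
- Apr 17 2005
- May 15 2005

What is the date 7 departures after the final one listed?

Dec 18 2005

These are Sundays at 28- or 35-day spacing (28, 35, 28, 28, 28).
The pattern: 3rd Sunday of the month.
3rd Sunday of June 2005: Jun 19 2005.
July 2005 — 3rd Sunday is Jul 17 2005.
August 2005 — 3rd Sunday is Aug 21 2005.
3rd Sunday of September 2005: Sep 18 2005.
3rd Sunday of October 2005: Oct 16 2005.
November 2005 — 3rd Sunday is Nov 20 2005.
3rd Sunday of December 2005: Dec 18 2005.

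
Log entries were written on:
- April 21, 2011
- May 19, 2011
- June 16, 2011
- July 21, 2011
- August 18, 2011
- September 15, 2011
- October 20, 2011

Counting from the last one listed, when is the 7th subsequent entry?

Gaps: 28, 28, 35, 28, 28, 35 days — a mix of 28 and 35. Every date is a Thursday.
Each is the 3rd Thursday of its month.
3rd Thursday of November 2011: November 17, 2011.
3rd Thursday of December 2011: December 15, 2011.
January 2012 — 3rd Thursday is January 19, 2012.
February 2012 — 3rd Thursday is February 16, 2012.
March 2012 — 3rd Thursday is March 15, 2012.
3rd Thursday of April 2012: April 19, 2012.
3rd Thursday of May 2012: May 17, 2012.

May 17, 2012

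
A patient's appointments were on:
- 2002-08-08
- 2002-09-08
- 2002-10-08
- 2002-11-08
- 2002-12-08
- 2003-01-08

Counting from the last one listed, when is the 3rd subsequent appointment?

2003-04-08

Each date is the 8th; the gaps (31, 30, 31, 30, 31) track the month lengths.
The rule is the 8th of each month.
February 2003: 2003-02-08.
March 2003: 2003-03-08.
Next: April 2003 → 2003-04-08.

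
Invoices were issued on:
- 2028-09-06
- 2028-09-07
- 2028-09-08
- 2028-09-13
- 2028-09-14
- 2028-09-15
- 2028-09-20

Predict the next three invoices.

2028-09-21, 2028-09-22, 2028-09-27

Every event lands on a Wednesday or Thursday or Friday (gaps cycle 1, 1, 5, 1, 1, 5).
So the schedule is: every Wednesday, Thursday and Friday.
Next Thursday: 2028-09-21.
The following Friday is 2028-09-22.
The following Wednesday is 2028-09-27.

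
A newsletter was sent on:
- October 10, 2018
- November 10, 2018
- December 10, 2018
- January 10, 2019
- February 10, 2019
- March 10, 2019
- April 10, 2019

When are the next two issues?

The day-of-month is always 10 (31, 30, 31, 31, 28, 31 days between events).
So this recurs on the 10th of each month.
Next: May 2019 → May 10, 2019.
June 2019: June 10, 2019.

May 10, 2019; June 10, 2019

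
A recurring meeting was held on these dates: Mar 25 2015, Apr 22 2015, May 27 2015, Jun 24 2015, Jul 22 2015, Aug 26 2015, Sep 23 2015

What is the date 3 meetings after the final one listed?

Dec 23 2015

These are Wednesdays at 28- or 35-day spacing (28, 35, 28, 28, 35, 28).
The pattern: 4th Wednesday of the month.
4th Wednesday of October 2015: Oct 28 2015.
4th Wednesday of November 2015: Nov 25 2015.
December 2015 — 4th Wednesday is Dec 23 2015.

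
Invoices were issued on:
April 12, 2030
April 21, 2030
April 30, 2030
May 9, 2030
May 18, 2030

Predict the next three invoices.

Gaps between consecutive events: 9, 9, 9, 9 days — a constant 9-day interval.
May 18, 2030 + 9 days = May 27, 2030.
May 27, 2030 + 9 days = June 5, 2030.
June 5, 2030 + 9 days = June 14, 2030.

May 27, 2030; June 5, 2030; June 14, 2030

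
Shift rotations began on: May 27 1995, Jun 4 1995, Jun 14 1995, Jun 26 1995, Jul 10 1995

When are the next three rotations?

Jul 26 1995, Aug 13 1995, Sep 2 1995

Intervals are 8, 10, 12, 14 days — an arithmetic progression with common difference 2.
Next gap: 16 days. Jul 10 1995 + 16 days = Jul 26 1995.
Next gap: 18 days. Jul 26 1995 + 18 days = Aug 13 1995.
Next gap: 20 days. Aug 13 1995 + 20 days = Sep 2 1995.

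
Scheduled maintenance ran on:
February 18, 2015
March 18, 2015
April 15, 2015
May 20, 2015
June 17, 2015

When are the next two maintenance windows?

All dates are Wednesdays, 28, 28, 35, 28 days apart.
Specifically, the 3rd Wednesday of each month.
3rd Wednesday of July 2015: July 15, 2015.
3rd Wednesday of August 2015: August 19, 2015.

July 15, 2015; August 19, 2015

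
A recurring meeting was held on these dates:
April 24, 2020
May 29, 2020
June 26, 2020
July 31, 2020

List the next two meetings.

All Fridays; the gaps (35, 28, 35) vary with month length.
This is the last Friday of each month.
Last Friday of August 2020: August 28, 2020.
September 2020 ends with Friday September 25, 2020.

August 28, 2020; September 25, 2020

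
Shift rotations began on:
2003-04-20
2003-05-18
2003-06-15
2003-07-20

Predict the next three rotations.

2003-08-17, 2003-09-21, 2003-10-19

These are Sundays at 28- or 35-day spacing (28, 28, 35).
The pattern: 3rd Sunday of the month.
3rd Sunday of August 2003: 2003-08-17.
3rd Sunday of September 2003: 2003-09-21.
3rd Sunday of October 2003: 2003-10-19.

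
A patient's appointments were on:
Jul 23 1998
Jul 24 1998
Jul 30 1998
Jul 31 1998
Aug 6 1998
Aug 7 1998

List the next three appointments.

The gap pattern 1, 6, 1, 6, 1 repeats every 2 events.
These are the Thursdays and Fridays of each week.
The following Thursday is Aug 13 1998.
The following Friday is Aug 14 1998.
The following Thursday is Aug 20 1998.

Aug 13 1998, Aug 14 1998, Aug 20 1998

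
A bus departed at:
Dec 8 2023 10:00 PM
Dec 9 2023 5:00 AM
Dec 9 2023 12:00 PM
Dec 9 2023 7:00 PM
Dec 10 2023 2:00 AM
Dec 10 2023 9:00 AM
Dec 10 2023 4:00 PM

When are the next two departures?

Dec 10 2023 11:00 PM, Dec 11 2023 6:00 AM

Gaps: 7, 7, 7, 7, 7, 7 hours — each event is 7 hours after the previous one.
Dec 10 2023 4:00 PM + 7 h = Dec 10 2023 11:00 PM.
Dec 10 2023 11:00 PM + 7 h = Dec 11 2023 6:00 AM.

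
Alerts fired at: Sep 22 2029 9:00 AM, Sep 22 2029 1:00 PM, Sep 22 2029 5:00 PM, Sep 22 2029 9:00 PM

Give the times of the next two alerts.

Sep 23 2029 1:00 AM, Sep 23 2029 5:00 AM

Spacing: 4, 4, 4 h — constant 4 h.
Sep 22 2029 9:00 PM + 4 h = Sep 23 2029 1:00 AM.
Sep 23 2029 1:00 AM + 4 h = Sep 23 2029 5:00 AM.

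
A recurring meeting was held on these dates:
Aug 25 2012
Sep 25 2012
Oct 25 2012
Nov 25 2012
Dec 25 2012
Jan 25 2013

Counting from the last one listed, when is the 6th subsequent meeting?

Jul 25 2013

Gaps: 31, 30, 31, 30, 31 days — not constant. Every event is on the 25th of the month.
Pattern: the 25th of each month.
Next: February 2013 → Feb 25 2013.
March 2013: Mar 25 2013.
April 2013: Apr 25 2013.
Next: May 2013 → May 25 2013.
Next: June 2013 → Jun 25 2013.
July 2013: Jul 25 2013.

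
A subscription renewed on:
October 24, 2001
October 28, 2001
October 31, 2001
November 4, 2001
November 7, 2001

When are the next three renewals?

The gap pattern 4, 3, 4, 3 repeats every 2 events.
These are the Wednesdays and Sundays of each week.
Next Sunday: November 11, 2001.
Next Wednesday: November 14, 2001.
Next Sunday: November 18, 2001.

November 11, 2001; November 14, 2001; November 18, 2001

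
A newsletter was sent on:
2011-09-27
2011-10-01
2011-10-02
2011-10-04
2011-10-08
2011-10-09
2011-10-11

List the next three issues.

2011-10-15, 2011-10-16, 2011-10-18

Gaps: 4, 1, 2, 4, 1, 2 days — not constant, but cyclic with period 3.
The events fall on every Tuesday, Saturday and Sunday.
The following Saturday is 2011-10-15.
The following Sunday is 2011-10-16.
Next Tuesday: 2011-10-18.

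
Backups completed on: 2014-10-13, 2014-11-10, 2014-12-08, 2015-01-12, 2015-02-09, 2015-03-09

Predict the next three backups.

2015-04-13, 2015-05-11, 2015-06-08

Gaps: 28, 28, 35, 28, 28 days — a mix of 28 and 35. Every date is a Monday.
Each is the 2nd Monday of its month.
April 2015 — 2nd Monday is 2015-04-13.
2nd Monday of May 2015: 2015-05-11.
2nd Monday of June 2015: 2015-06-08.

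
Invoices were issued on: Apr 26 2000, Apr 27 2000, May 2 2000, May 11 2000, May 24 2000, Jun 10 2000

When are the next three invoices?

Jul 1 2000, Jul 26 2000, Aug 24 2000

Intervals are 1, 5, 9, 13, 17 days — an arithmetic progression with common difference 4.
Next gap: 21 days. Jun 10 2000 + 21 days = Jul 1 2000.
Next gap: 25 days. Jul 1 2000 + 25 days = Jul 26 2000.
Next gap: 29 days. Jul 26 2000 + 29 days = Aug 24 2000.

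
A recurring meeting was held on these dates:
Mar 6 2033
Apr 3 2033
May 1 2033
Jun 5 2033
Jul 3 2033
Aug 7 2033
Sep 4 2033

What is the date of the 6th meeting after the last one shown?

These are Sundays at 28- or 35-day spacing (28, 28, 35, 28, 35, 28).
The pattern: 1st Sunday of the month.
October 2033 — 1st Sunday is Oct 2 2033.
November 2033 — 1st Sunday is Nov 6 2033.
1st Sunday of December 2033: Dec 4 2033.
January 2034 — 1st Sunday is Jan 1 2034.
February 2034 — 1st Sunday is Feb 5 2034.
1st Sunday of March 2034: Mar 5 2034.

Mar 5 2034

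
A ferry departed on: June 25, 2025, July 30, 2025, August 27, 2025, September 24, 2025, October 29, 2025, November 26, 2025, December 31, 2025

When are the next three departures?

All Wednesdays; the gaps (35, 28, 28, 35, 28, 35) vary with month length.
This is the last Wednesday of each month.
Last Wednesday of January 2026: January 28, 2026.
February 2026 ends with Wednesday February 25, 2026.
Last Wednesday of March 2026: March 25, 2026.

January 28, 2026; February 25, 2026; March 25, 2026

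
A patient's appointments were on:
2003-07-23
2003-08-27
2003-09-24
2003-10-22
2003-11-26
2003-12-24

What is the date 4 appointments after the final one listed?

2004-04-28

Gaps: 35, 28, 28, 35, 28 days — a mix of 28 and 35. Every date is a Wednesday.
Each is the 4th Wednesday of its month.
4th Wednesday of January 2004: 2004-01-28.
February 2004 — 4th Wednesday is 2004-02-25.
March 2004 — 4th Wednesday is 2004-03-24.
April 2004 — 4th Wednesday is 2004-04-28.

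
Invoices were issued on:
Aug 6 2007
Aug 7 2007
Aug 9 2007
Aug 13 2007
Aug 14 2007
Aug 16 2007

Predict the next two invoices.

Aug 20 2007, Aug 21 2007

Every event lands on a Monday or Tuesday or Thursday (gaps cycle 1, 2, 4, 1, 2).
So the schedule is: every Monday, Tuesday and Thursday.
Next Monday: Aug 20 2007.
The following Tuesday is Aug 21 2007.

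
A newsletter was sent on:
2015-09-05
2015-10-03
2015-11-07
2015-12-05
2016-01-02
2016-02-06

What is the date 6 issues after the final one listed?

2016-08-06

These are Saturdays at 28- or 35-day spacing (28, 35, 28, 28, 35).
The pattern: 1st Saturday of the month.
1st Saturday of March 2016: 2016-03-05.
1st Saturday of April 2016: 2016-04-02.
May 2016 — 1st Saturday is 2016-05-07.
1st Saturday of June 2016: 2016-06-04.
1st Saturday of July 2016: 2016-07-02.
1st Saturday of August 2016: 2016-08-06.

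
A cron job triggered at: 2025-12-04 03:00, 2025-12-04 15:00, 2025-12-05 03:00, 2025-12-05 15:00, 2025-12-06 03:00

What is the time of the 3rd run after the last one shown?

2025-12-07 15:00

Spacing: 12, 12, 12, 12 h — constant 12 h.
2025-12-06 03:00 + 12 h = 2025-12-06 15:00.
2025-12-06 15:00 + 12 h = 2025-12-07 03:00.
2025-12-07 03:00 + 12 h = 2025-12-07 15:00.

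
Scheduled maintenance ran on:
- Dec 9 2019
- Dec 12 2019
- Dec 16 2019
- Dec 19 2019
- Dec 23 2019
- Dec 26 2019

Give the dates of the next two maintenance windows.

Dec 30 2019, Jan 2 2020

Every event lands on a Monday or Thursday (gaps cycle 3, 4, 3, 4, 3).
So the schedule is: every Monday and Thursday.
Next Monday: Dec 30 2019.
The following Thursday is Jan 2 2020.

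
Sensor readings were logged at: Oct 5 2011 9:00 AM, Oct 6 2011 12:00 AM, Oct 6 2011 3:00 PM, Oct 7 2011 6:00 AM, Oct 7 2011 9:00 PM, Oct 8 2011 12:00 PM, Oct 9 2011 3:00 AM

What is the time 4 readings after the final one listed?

The interval is a steady 15 hours (15, 15, 15, 15, 15, 15).
Oct 9 2011 3:00 AM + 15 h = Oct 9 2011 6:00 PM.
Oct 9 2011 6:00 PM + 15 h = Oct 10 2011 9:00 AM.
Oct 10 2011 9:00 AM + 15 h = Oct 11 2011 12:00 AM.
Oct 11 2011 12:00 AM + 15 h = Oct 11 2011 3:00 PM.

Oct 11 2011 3:00 PM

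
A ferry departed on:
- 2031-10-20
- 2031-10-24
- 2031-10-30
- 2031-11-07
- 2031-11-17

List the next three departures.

The spacing grows by 2 each time: 4, 6, 8, 10 days.
Next gap: 12 days. 2031-11-17 + 12 days = 2031-11-29.
Next gap: 14 days. 2031-11-29 + 14 days = 2031-12-13.
Next gap: 16 days. 2031-12-13 + 16 days = 2031-12-29.

2031-11-29, 2031-12-13, 2031-12-29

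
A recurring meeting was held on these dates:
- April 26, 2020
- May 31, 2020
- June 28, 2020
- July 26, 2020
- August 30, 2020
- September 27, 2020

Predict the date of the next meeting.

All Sundays; the gaps (35, 28, 28, 35, 28) vary with month length.
This is the last Sunday of each month.
Last Sunday of October 2020: October 25, 2020.

October 25, 2020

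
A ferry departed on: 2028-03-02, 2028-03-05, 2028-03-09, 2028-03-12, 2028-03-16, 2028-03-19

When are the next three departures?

The gap pattern 3, 4, 3, 4, 3 repeats every 2 events.
These are the Thursdays and Sundays of each week.
Next Thursday: 2028-03-23.
The following Sunday is 2028-03-26.
Next Thursday: 2028-03-30.

2028-03-23, 2028-03-26, 2028-03-30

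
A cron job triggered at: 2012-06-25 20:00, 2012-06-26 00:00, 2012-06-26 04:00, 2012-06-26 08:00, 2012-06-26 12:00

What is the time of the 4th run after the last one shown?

Spacing: 4, 4, 4, 4 h — constant 4 h.
2012-06-26 12:00 + 4 h = 2012-06-26 16:00.
2012-06-26 16:00 + 4 h = 2012-06-26 20:00.
2012-06-26 20:00 + 4 h = 2012-06-27 00:00.
2012-06-27 00:00 + 4 h = 2012-06-27 04:00.

2012-06-27 04:00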